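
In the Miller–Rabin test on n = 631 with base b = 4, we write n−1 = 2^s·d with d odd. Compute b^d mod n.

1

631 − 1 = 630 = 2^1 · 315, so d = 315.
4^1 ≡ 4 (mod 631)
4^2 ≡ 4^2 = 16 ≡ 16 (mod 631)
4^4 ≡ 16^2 = 256 ≡ 256 (mod 631)
4^8 ≡ 256^2 = 65536 ≡ 543 (mod 631)
4^16 ≡ 543^2 = 294849 ≡ 172 (mod 631)
4^32 ≡ 172^2 = 29584 ≡ 558 (mod 631)
4^64 ≡ 558^2 = 311364 ≡ 281 (mod 631)
4^128 ≡ 281^2 = 78961 ≡ 86 (mod 631)
4^256 ≡ 86^2 = 7396 ≡ 455 (mod 631)
315 = 256 + 32 + 16 + 8 + 2 + 1 in binary powers of 2.
So 4^315 ≡ 455 · 558 · 172 · 543 · 16 · 4 ≡ 1 (mod 631).
Since 4^d ≡ 1 (mod 631), base 4 does not prove 631 composite.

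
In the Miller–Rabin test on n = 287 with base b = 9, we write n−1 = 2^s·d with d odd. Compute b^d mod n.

287 − 1 = 286 = 2^1 · 143, so d = 143.
9^1 ≡ 9 (mod 287)
9^2 ≡ 9^2 = 81 ≡ 81 (mod 287)
9^4 ≡ 81^2 = 6561 ≡ 247 (mod 287)
9^8 ≡ 247^2 = 61009 ≡ 165 (mod 287)
9^16 ≡ 165^2 = 27225 ≡ 247 (mod 287)
9^32 ≡ 247^2 = 61009 ≡ 165 (mod 287)
9^64 ≡ 165^2 = 27225 ≡ 247 (mod 287)
9^128 ≡ 247^2 = 61009 ≡ 165 (mod 287)
143 = 128 + 8 + 4 + 2 + 1 in binary powers of 2.
So 9^143 ≡ 165 · 165 · 247 · 81 · 9 ≡ 32 (mod 287).
Squaring chain: 32; never reaches −1, so base 9 is a Miller–Rabin witness that 287 is composite.

32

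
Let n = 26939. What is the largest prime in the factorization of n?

79

26939 = 11 · 2449
2449 = 31 · 79
79 is prime.
So 26939 = 11 · 31 · 79; the largest prime factor is 79.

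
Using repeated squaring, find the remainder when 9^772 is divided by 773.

1

9^1 ≡ 9 (mod 773)
9^2 ≡ 9^2 = 81 ≡ 81 (mod 773)
9^4 ≡ 81^2 = 6561 ≡ 377 (mod 773)
9^8 ≡ 377^2 = 142129 ≡ 670 (mod 773)
9^16 ≡ 670^2 = 448900 ≡ 560 (mod 773)
9^32 ≡ 560^2 = 313600 ≡ 535 (mod 773)
9^64 ≡ 535^2 = 286225 ≡ 215 (mod 773)
9^128 ≡ 215^2 = 46225 ≡ 618 (mod 773)
9^256 ≡ 618^2 = 381924 ≡ 62 (mod 773)
9^512 ≡ 62^2 = 3844 ≡ 752 (mod 773)
772 = 512 + 256 + 4 in binary powers of 2.
So 9^772 ≡ 752 · 62 · 377 ≡ 1 (mod 773).
Since the result is 1, base 9 gives no evidence that 773 is composite.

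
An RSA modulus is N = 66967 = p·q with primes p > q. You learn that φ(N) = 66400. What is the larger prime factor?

φ(n) = (p−1)(q−1) = n − (p+q) + 1, so p + q = 66967 − 66400 + 1 = 568.
p and q are the roots of t² − 568t + 66967 = 0.
Discriminant: 568² − 4·66967 = 322624 − 267868 = 54756; √54756 = 234.
q = (568 − 234)/2 = 167, p = (568 + 234)/2 = 401.
Check: 167 · 401 = 66967.

401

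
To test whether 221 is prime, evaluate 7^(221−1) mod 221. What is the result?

217

7^1 ≡ 7 (mod 221)
7^2 ≡ 7^2 = 49 ≡ 49 (mod 221)
7^4 ≡ 49^2 = 2401 ≡ 191 (mod 221)
7^8 ≡ 191^2 = 36481 ≡ 16 (mod 221)
7^16 ≡ 16^2 = 256 ≡ 35 (mod 221)
7^32 ≡ 35^2 = 1225 ≡ 120 (mod 221)
7^64 ≡ 120^2 = 14400 ≡ 35 (mod 221)
7^128 ≡ 35^2 = 1225 ≡ 120 (mod 221)
220 = 128 + 64 + 16 + 8 + 4 in binary powers of 2.
So 7^220 ≡ 120 · 35 · 35 · 16 · 191 ≡ 217 (mod 221).
Since 217 ≠ 1, base 7 is a Fermat witness: 221 is composite.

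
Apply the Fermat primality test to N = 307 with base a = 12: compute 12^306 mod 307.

1

12^1 ≡ 12 (mod 307)
12^2 ≡ 12^2 = 144 ≡ 144 (mod 307)
12^4 ≡ 144^2 = 20736 ≡ 167 (mod 307)
12^8 ≡ 167^2 = 27889 ≡ 259 (mod 307)
12^16 ≡ 259^2 = 67081 ≡ 155 (mod 307)
12^32 ≡ 155^2 = 24025 ≡ 79 (mod 307)
12^64 ≡ 79^2 = 6241 ≡ 101 (mod 307)
12^128 ≡ 101^2 = 10201 ≡ 70 (mod 307)
12^256 ≡ 70^2 = 4900 ≡ 295 (mod 307)
306 = 256 + 32 + 16 + 2 in binary powers of 2.
So 12^306 ≡ 295 · 79 · 155 · 144 ≡ 1 (mod 307).
Since the result is 1, base 12 gives no evidence that 307 is composite.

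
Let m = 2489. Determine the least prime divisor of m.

2489 is odd.
Digit sum 23, not divisible by 3.
Ends in 9: not divisible by 5.
7: 2489 = 7·355 + 4
11: 2489 = 11·226 + 3
13: 2489 = 13·191 + 6
17: 2489 = 17·146 + 7
19: 2489 = 19·131

19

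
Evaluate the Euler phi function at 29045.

22464

Factor: 29045 = 5 · 37 · 157.
φ(29045) = (5−1) · (37−1) · (157−1) = 4 · 36 · 156 = 22464.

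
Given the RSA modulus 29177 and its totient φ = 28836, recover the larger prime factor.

φ(n) = (p−1)(q−1) = n − (p+q) + 1, so p + q = 29177 − 28836 + 1 = 342.
p and q are the roots of t² − 342t + 29177 = 0.
Discriminant: 342² − 4·29177 = 116964 − 116708 = 256; √256 = 16.
q = (342 − 16)/2 = 163, p = (342 + 16)/2 = 179.
Check: 163 · 179 = 29177.

179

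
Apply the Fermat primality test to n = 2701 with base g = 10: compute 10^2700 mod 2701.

2554

10^1 ≡ 10 (mod 2701)
10^2 ≡ 10^2 = 100 ≡ 100 (mod 2701)
10^4 ≡ 100^2 = 10000 ≡ 1897 (mod 2701)
10^8 ≡ 1897^2 = 3598609 ≡ 877 (mod 2701)
10^16 ≡ 877^2 = 769129 ≡ 2045 (mod 2701)
10^32 ≡ 2045^2 = 4182025 ≡ 877 (mod 2701)
10^64 ≡ 877^2 = 769129 ≡ 2045 (mod 2701)
10^128 ≡ 2045^2 = 4182025 ≡ 877 (mod 2701)
10^256 ≡ 877^2 = 769129 ≡ 2045 (mod 2701)
10^512 ≡ 2045^2 = 4182025 ≡ 877 (mod 2701)
10^1024 ≡ 877^2 = 769129 ≡ 2045 (mod 2701)
10^2048 ≡ 2045^2 = 4182025 ≡ 877 (mod 2701)
2700 = 2048 + 512 + 128 + 8 + 4 in binary powers of 2.
So 10^2700 ≡ 877 · 877 · 877 · 877 · 1897 ≡ 2554 (mod 2701).
Since 2554 ≠ 1, base 10 is a Fermat witness: 2701 is composite.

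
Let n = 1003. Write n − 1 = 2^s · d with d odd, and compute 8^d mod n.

1003 − 1 = 1002 = 2^1 · 501, so d = 501.
8^1 ≡ 8 (mod 1003)
8^2 ≡ 8^2 = 64 ≡ 64 (mod 1003)
8^4 ≡ 64^2 = 4096 ≡ 84 (mod 1003)
8^8 ≡ 84^2 = 7056 ≡ 35 (mod 1003)
8^16 ≡ 35^2 = 1225 ≡ 222 (mod 1003)
8^32 ≡ 222^2 = 49284 ≡ 137 (mod 1003)
8^64 ≡ 137^2 = 18769 ≡ 715 (mod 1003)
8^128 ≡ 715^2 = 511225 ≡ 698 (mod 1003)
8^256 ≡ 698^2 = 487204 ≡ 749 (mod 1003)
501 = 256 + 128 + 64 + 32 + 16 + 4 + 1 in binary powers of 2.
So 8^501 ≡ 749 · 698 · 715 · 137 · 222 · 84 · 8 ≡ 791 (mod 1003).
Squaring chain: 791; never reaches −1, so base 8 is a Miller–Rabin witness that 1003 is composite.

791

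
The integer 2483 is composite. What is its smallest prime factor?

13

2483 is odd.
Digit sum 17, not divisible by 3.
Ends in 3: not divisible by 5.
7: 2483 = 7·354 + 5
11: 2483 = 11·225 + 8
13: 2483 = 13·191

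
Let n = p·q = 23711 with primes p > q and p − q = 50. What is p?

Since p = q + 50, we have 23711 = q(q + 50), so q² + 50q − 23711 = 0.
Discriminant: 50² + 4·23711 = 2500 + 94844 = 97344; √97344 = 312.
q = (−50 + 312)/2 = 131, and p = q + 50 = 181.
Check: 131 · 181 = 23711.

181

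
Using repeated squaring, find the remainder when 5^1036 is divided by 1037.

5^1 ≡ 5 (mod 1037)
5^2 ≡ 5^2 = 25 ≡ 25 (mod 1037)
5^4 ≡ 25^2 = 625 ≡ 625 (mod 1037)
5^8 ≡ 625^2 = 390625 ≡ 713 (mod 1037)
5^16 ≡ 713^2 = 508369 ≡ 239 (mod 1037)
5^32 ≡ 239^2 = 57121 ≡ 86 (mod 1037)
5^64 ≡ 86^2 = 7396 ≡ 137 (mod 1037)
5^128 ≡ 137^2 = 18769 ≡ 103 (mod 1037)
5^256 ≡ 103^2 = 10609 ≡ 239 (mod 1037)
5^512 ≡ 239^2 = 57121 ≡ 86 (mod 1037)
5^1024 ≡ 86^2 = 7396 ≡ 137 (mod 1037)
1036 = 1024 + 8 + 4 in binary powers of 2.
So 5^1036 ≡ 137 · 713 · 625 ≡ 361 (mod 1037).
Since 361 ≠ 1, base 5 is a Fermat witness: 1037 is composite.

361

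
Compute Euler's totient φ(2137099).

Factor: 2137099 = 67 · 167 · 191.
φ(2137099) = (67−1) · (167−1) · (191−1) = 66 · 166 · 190 = 2081640.

2081640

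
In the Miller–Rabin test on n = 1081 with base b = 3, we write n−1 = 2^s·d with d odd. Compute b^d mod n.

1081 − 1 = 1080 = 2^3 · 135, so d = 135.
3^1 ≡ 3 (mod 1081)
3^2 ≡ 3^2 = 9 ≡ 9 (mod 1081)
3^4 ≡ 9^2 = 81 ≡ 81 (mod 1081)
3^8 ≡ 81^2 = 6561 ≡ 75 (mod 1081)
3^16 ≡ 75^2 = 5625 ≡ 220 (mod 1081)
3^32 ≡ 220^2 = 48400 ≡ 836 (mod 1081)
3^64 ≡ 836^2 = 698896 ≡ 570 (mod 1081)
3^128 ≡ 570^2 = 324900 ≡ 600 (mod 1081)
135 = 128 + 4 + 2 + 1 in binary powers of 2.
So 3^135 ≡ 600 · 81 · 9 · 3 ≡ 947 (mod 1081).
Squaring chain: 947 → 660 → 1038; never reaches −1, so base 3 is a Miller–Rabin witness that 1081 is composite.

947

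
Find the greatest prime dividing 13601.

67

13601 = 7 · 1943
1943 = 29 · 67
67 is prime.
So 13601 = 7 · 29 · 67; the largest prime factor is 67.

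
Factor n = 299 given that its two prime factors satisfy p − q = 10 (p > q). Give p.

23

Since p = q + 10, we have 299 = q(q + 10), so q² + 10q − 299 = 0.
Discriminant: 10² + 4·299 = 100 + 1196 = 1296; √1296 = 36.
q = (−10 + 36)/2 = 13, and p = q + 10 = 23.
Check: 13 · 23 = 299.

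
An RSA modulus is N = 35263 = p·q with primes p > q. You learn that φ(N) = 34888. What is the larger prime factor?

197

φ(n) = (p−1)(q−1) = n − (p+q) + 1, so p + q = 35263 − 34888 + 1 = 376.
p and q are the roots of t² − 376t + 35263 = 0.
Discriminant: 376² − 4·35263 = 141376 − 141052 = 324; √324 = 18.
q = (376 − 18)/2 = 179, p = (376 + 18)/2 = 197.
Check: 179 · 197 = 35263.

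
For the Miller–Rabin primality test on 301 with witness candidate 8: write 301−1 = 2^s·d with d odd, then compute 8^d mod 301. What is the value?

260

301 − 1 = 300 = 2^2 · 75, so d = 75.
8^1 ≡ 8 (mod 301)
8^2 ≡ 8^2 = 64 ≡ 64 (mod 301)
8^4 ≡ 64^2 = 4096 ≡ 183 (mod 301)
8^8 ≡ 183^2 = 33489 ≡ 78 (mod 301)
8^16 ≡ 78^2 = 6084 ≡ 64 (mod 301)
8^32 ≡ 64^2 = 4096 ≡ 183 (mod 301)
8^64 ≡ 183^2 = 33489 ≡ 78 (mod 301)
75 = 64 + 8 + 2 + 1 in binary powers of 2.
So 8^75 ≡ 78 · 78 · 64 · 8 ≡ 260 (mod 301).
Squaring chain: 260 → 176; never reaches −1, so base 8 is a Miller–Rabin witness that 301 is composite.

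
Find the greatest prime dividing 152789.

73

152789 = 7 · 21827
21827 = 13 · 1679
1679 = 23 · 73
73 is prime.
So 152789 = 7 · 13 · 23 · 73; the largest prime factor is 73.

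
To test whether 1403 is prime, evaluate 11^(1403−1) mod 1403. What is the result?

11^1 ≡ 11 (mod 1403)
11^2 ≡ 11^2 = 121 ≡ 121 (mod 1403)
11^4 ≡ 121^2 = 14641 ≡ 611 (mod 1403)
11^8 ≡ 611^2 = 373321 ≡ 123 (mod 1403)
11^16 ≡ 123^2 = 15129 ≡ 1099 (mod 1403)
11^32 ≡ 1099^2 = 1207801 ≡ 1221 (mod 1403)
11^64 ≡ 1221^2 = 1490841 ≡ 855 (mod 1403)
11^128 ≡ 855^2 = 731025 ≡ 62 (mod 1403)
11^256 ≡ 62^2 = 3844 ≡ 1038 (mod 1403)
11^512 ≡ 1038^2 = 1077444 ≡ 1343 (mod 1403)
11^1024 ≡ 1343^2 = 1803649 ≡ 794 (mod 1403)
1402 = 1024 + 256 + 64 + 32 + 16 + 8 + 2 in binary powers of 2.
So 11^1402 ≡ 794 · 1038 · 855 · 1221 · 1099 · 123 · 121 ≡ 731 (mod 1403).
Since 731 ≠ 1, base 11 is a Fermat witness: 1403 is composite.

731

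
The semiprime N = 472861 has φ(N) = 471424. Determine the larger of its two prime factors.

φ(n) = (p−1)(q−1) = n − (p+q) + 1, so p + q = 472861 − 471424 + 1 = 1438.
p and q are the roots of t² − 1438t + 472861 = 0.
Discriminant: 1438² − 4·472861 = 2067844 − 1891444 = 176400; √176400 = 420.
q = (1438 − 420)/2 = 509, p = (1438 + 420)/2 = 929.
Check: 509 · 929 = 472861.

929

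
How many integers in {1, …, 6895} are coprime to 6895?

Factor: 6895 = 5 · 7 · 197.
φ(6895) = (5−1) · (7−1) · (197−1) = 4 · 6 · 196 = 4704.

4704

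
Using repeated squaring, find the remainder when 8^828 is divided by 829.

8^1 ≡ 8 (mod 829)
8^2 ≡ 8^2 = 64 ≡ 64 (mod 829)
8^4 ≡ 64^2 = 4096 ≡ 780 (mod 829)
8^8 ≡ 780^2 = 608400 ≡ 743 (mod 829)
8^16 ≡ 743^2 = 552049 ≡ 764 (mod 829)
8^32 ≡ 764^2 = 583696 ≡ 80 (mod 829)
8^64 ≡ 80^2 = 6400 ≡ 597 (mod 829)
8^128 ≡ 597^2 = 356409 ≡ 768 (mod 829)
8^256 ≡ 768^2 = 589824 ≡ 405 (mod 829)
8^512 ≡ 405^2 = 164025 ≡ 712 (mod 829)
828 = 512 + 256 + 32 + 16 + 8 + 4 in binary powers of 2.
So 8^828 ≡ 712 · 405 · 80 · 764 · 743 · 780 ≡ 1 (mod 829).
Since the result is 1, base 8 gives no evidence that 829 is composite.

1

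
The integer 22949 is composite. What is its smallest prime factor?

22949 is odd.
Digit sum 26, not divisible by 3.
Ends in 9: not divisible by 5.
7: 22949 = 7·3278 + 3
11: 22949 = 11·2086 + 3
13: 22949 = 13·1765 + 4
17: 22949 = 17·1349 + 16
19: 22949 = 19·1207 + 16
23: 22949 = 23·997 + 18
29: 22949 = 29·791 + 10
31: 22949 = 31·740 + 9
37: 22949 = 37·620 + 9
41: 22949 = 41·559 + 30
43: 22949 = 43·533 + 30
47: 22949 = 47·488 + 13
53: 22949 = 53·433

53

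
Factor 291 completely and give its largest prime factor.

97

291 = 3 · 97
97 is prime.
So 291 = 3 · 97; the largest prime factor is 97.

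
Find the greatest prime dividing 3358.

3358 = 2 · 1679
1679 = 23 · 73
73 is prime.
So 3358 = 2 · 23 · 73; the largest prime factor is 73.

73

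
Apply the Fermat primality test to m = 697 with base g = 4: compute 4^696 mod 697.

4^1 ≡ 4 (mod 697)
4^2 ≡ 4^2 = 16 ≡ 16 (mod 697)
4^4 ≡ 16^2 = 256 ≡ 256 (mod 697)
4^8 ≡ 256^2 = 65536 ≡ 18 (mod 697)
4^16 ≡ 18^2 = 324 ≡ 324 (mod 697)
4^32 ≡ 324^2 = 104976 ≡ 426 (mod 697)
4^64 ≡ 426^2 = 181476 ≡ 256 (mod 697)
4^128 ≡ 256^2 = 65536 ≡ 18 (mod 697)
4^256 ≡ 18^2 = 324 ≡ 324 (mod 697)
4^512 ≡ 324^2 = 104976 ≡ 426 (mod 697)
696 = 512 + 128 + 32 + 16 + 8 in binary powers of 2.
So 4^696 ≡ 426 · 18 · 426 · 324 · 18 ≡ 324 (mod 697).
Since 324 ≠ 1, base 4 is a Fermat witness: 697 is composite.

324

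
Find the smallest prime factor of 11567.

43

11567 is odd.
Digit sum 20, not divisible by 3.
Ends in 7: not divisible by 5.
7: 11567 = 7·1652 + 3
11: 11567 = 11·1051 + 6
13: 11567 = 13·889 + 10
17: 11567 = 17·680 + 7
19: 11567 = 19·608 + 15
23: 11567 = 23·502 + 21
29: 11567 = 29·398 + 25
31: 11567 = 31·373 + 4
37: 11567 = 37·312 + 23
41: 11567 = 41·282 + 5
43: 11567 = 43·269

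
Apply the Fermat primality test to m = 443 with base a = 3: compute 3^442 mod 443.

3^1 ≡ 3 (mod 443)
3^2 ≡ 3^2 = 9 ≡ 9 (mod 443)
3^4 ≡ 9^2 = 81 ≡ 81 (mod 443)
3^8 ≡ 81^2 = 6561 ≡ 359 (mod 443)
3^16 ≡ 359^2 = 128881 ≡ 411 (mod 443)
3^32 ≡ 411^2 = 168921 ≡ 138 (mod 443)
3^64 ≡ 138^2 = 19044 ≡ 438 (mod 443)
3^128 ≡ 438^2 = 191844 ≡ 25 (mod 443)
3^256 ≡ 25^2 = 625 ≡ 182 (mod 443)
442 = 256 + 128 + 32 + 16 + 8 + 2 in binary powers of 2.
So 3^442 ≡ 182 · 25 · 138 · 411 · 359 · 9 ≡ 1 (mod 443).
Since the result is 1, base 3 gives no evidence that 443 is composite.

1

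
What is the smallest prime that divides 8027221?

53

8027221 is odd.
Digit sum 22, not divisible by 3.
Ends in 1: not divisible by 5.
7: 8027221 = 7·1146745 + 6
11: 8027221 = 11·729747 + 4
13: 8027221 = 13·617478 + 7
17: 8027221 = 17·472189 + 8
19: 8027221 = 19·422485 + 6
23: 8027221 = 23·349009 + 14
29: 8027221 = 29·276800 + 21
31: 8027221 = 31·258942 + 19
37: 8027221 = 37·216951 + 34
41: 8027221 = 41·195785 + 36
43: 8027221 = 43·186679 + 24
47: 8027221 = 47·170791 + 44
53: 8027221 = 53·151457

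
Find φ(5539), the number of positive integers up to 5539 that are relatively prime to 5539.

5320

Factor: 5539 = 29 · 191.
φ(5539) = (29−1) · (191−1) = 28 · 190 = 5320.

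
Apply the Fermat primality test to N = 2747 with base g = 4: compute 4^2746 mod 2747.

4^1 ≡ 4 (mod 2747)
4^2 ≡ 4^2 = 16 ≡ 16 (mod 2747)
4^4 ≡ 16^2 = 256 ≡ 256 (mod 2747)
4^8 ≡ 256^2 = 65536 ≡ 2355 (mod 2747)
4^16 ≡ 2355^2 = 5546025 ≡ 2579 (mod 2747)
4^32 ≡ 2579^2 = 6651241 ≡ 754 (mod 2747)
4^64 ≡ 754^2 = 568516 ≡ 2634 (mod 2747)
4^128 ≡ 2634^2 = 6937956 ≡ 1781 (mod 2747)
4^256 ≡ 1781^2 = 3171961 ≡ 1923 (mod 2747)
4^512 ≡ 1923^2 = 3697929 ≡ 467 (mod 2747)
4^1024 ≡ 467^2 = 218089 ≡ 1076 (mod 2747)
4^2048 ≡ 1076^2 = 1157776 ≡ 1289 (mod 2747)
2746 = 2048 + 512 + 128 + 32 + 16 + 8 + 2 in binary powers of 2.
So 4^2746 ≡ 1289 · 467 · 1781 · 754 · 2579 · 2355 · 16 ≡ 2046 (mod 2747).
Since 2046 ≠ 1, base 4 is a Fermat witness: 2747 is composite.

2046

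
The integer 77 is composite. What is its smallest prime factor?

77 is odd.
Digit sum 14, not divisible by 3.
Ends in 7: not divisible by 5.
7: 77 = 7·11

7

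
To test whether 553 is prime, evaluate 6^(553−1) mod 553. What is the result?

6^1 ≡ 6 (mod 553)
6^2 ≡ 6^2 = 36 ≡ 36 (mod 553)
6^4 ≡ 36^2 = 1296 ≡ 190 (mod 553)
6^8 ≡ 190^2 = 36100 ≡ 155 (mod 553)
6^16 ≡ 155^2 = 24025 ≡ 246 (mod 553)
6^32 ≡ 246^2 = 60516 ≡ 239 (mod 553)
6^64 ≡ 239^2 = 57121 ≡ 162 (mod 553)
6^128 ≡ 162^2 = 26244 ≡ 253 (mod 553)
6^256 ≡ 253^2 = 64009 ≡ 414 (mod 553)
6^512 ≡ 414^2 = 171396 ≡ 519 (mod 553)
552 = 512 + 32 + 8 in binary powers of 2.
So 6^552 ≡ 519 · 239 · 155 ≡ 204 (mod 553).
Since 204 ≠ 1, base 6 is a Fermat witness: 553 is composite.

204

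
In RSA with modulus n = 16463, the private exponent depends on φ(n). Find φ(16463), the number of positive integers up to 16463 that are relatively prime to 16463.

Factor: 16463 = 101 · 163.
φ(16463) = (101−1) · (163−1) = 100 · 162 = 16200.

16200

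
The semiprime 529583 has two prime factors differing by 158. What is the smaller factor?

Since p = q + 158, we have 529583 = q(q + 158), so q² + 158q − 529583 = 0.
Discriminant: 158² + 4·529583 = 24964 + 2118332 = 2143296; √2143296 = 1464.
q = (−158 + 1464)/2 = 653, and p = q + 158 = 811.
Check: 653 · 811 = 529583.

653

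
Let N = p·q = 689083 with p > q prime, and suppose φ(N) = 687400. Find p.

983

φ(n) = (p−1)(q−1) = n − (p+q) + 1, so p + q = 689083 − 687400 + 1 = 1684.
p and q are the roots of t² − 1684t + 689083 = 0.
Discriminant: 1684² − 4·689083 = 2835856 − 2756332 = 79524; √79524 = 282.
q = (1684 − 282)/2 = 701, p = (1684 + 282)/2 = 983.
Check: 701 · 983 = 689083.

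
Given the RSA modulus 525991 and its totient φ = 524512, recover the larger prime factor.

887

φ(n) = (p−1)(q−1) = n − (p+q) + 1, so p + q = 525991 − 524512 + 1 = 1480.
p and q are the roots of t² − 1480t + 525991 = 0.
Discriminant: 1480² − 4·525991 = 2190400 − 2103964 = 86436; √86436 = 294.
q = (1480 − 294)/2 = 593, p = (1480 + 294)/2 = 887.
Check: 593 · 887 = 525991.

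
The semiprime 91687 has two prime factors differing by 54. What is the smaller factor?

277

Since p = q + 54, we have 91687 = q(q + 54), so q² + 54q − 91687 = 0.
Discriminant: 54² + 4·91687 = 2916 + 366748 = 369664; √369664 = 608.
q = (−54 + 608)/2 = 277, and p = q + 54 = 331.
Check: 277 · 331 = 91687.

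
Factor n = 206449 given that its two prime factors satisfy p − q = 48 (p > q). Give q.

431

Since p = q + 48, we have 206449 = q(q + 48), so q² + 48q − 206449 = 0.
Discriminant: 48² + 4·206449 = 2304 + 825796 = 828100; √828100 = 910.
q = (−48 + 910)/2 = 431, and p = q + 48 = 479.
Check: 431 · 479 = 206449.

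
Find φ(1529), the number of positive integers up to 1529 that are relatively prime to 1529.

Factor: 1529 = 11 · 139.
φ(1529) = (11−1) · (139−1) = 10 · 138 = 1380.

1380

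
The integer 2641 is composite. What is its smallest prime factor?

19

2641 is odd.
Digit sum 13, not divisible by 3.
Ends in 1: not divisible by 5.
7: 2641 = 7·377 + 2
11: 2641 = 11·240 + 1
13: 2641 = 13·203 + 2
17: 2641 = 17·155 + 6
19: 2641 = 19·139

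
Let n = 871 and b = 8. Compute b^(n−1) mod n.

662

8^1 ≡ 8 (mod 871)
8^2 ≡ 8^2 = 64 ≡ 64 (mod 871)
8^4 ≡ 64^2 = 4096 ≡ 612 (mod 871)
8^8 ≡ 612^2 = 374544 ≡ 14 (mod 871)
8^16 ≡ 14^2 = 196 ≡ 196 (mod 871)
8^32 ≡ 196^2 = 38416 ≡ 92 (mod 871)
8^64 ≡ 92^2 = 8464 ≡ 625 (mod 871)
8^128 ≡ 625^2 = 390625 ≡ 417 (mod 871)
8^256 ≡ 417^2 = 173889 ≡ 560 (mod 871)
8^512 ≡ 560^2 = 313600 ≡ 40 (mod 871)
870 = 512 + 256 + 64 + 32 + 4 + 2 in binary powers of 2.
So 8^870 ≡ 40 · 560 · 625 · 92 · 612 · 64 ≡ 662 (mod 871).
Since 662 ≠ 1, base 8 is a Fermat witness: 871 is composite.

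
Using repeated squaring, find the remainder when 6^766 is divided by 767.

6^1 ≡ 6 (mod 767)
6^2 ≡ 6^2 = 36 ≡ 36 (mod 767)
6^4 ≡ 36^2 = 1296 ≡ 529 (mod 767)
6^8 ≡ 529^2 = 279841 ≡ 653 (mod 767)
6^16 ≡ 653^2 = 426409 ≡ 724 (mod 767)
6^32 ≡ 724^2 = 524176 ≡ 315 (mod 767)
6^64 ≡ 315^2 = 99225 ≡ 282 (mod 767)
6^128 ≡ 282^2 = 79524 ≡ 523 (mod 767)
6^256 ≡ 523^2 = 273529 ≡ 477 (mod 767)
6^512 ≡ 477^2 = 227529 ≡ 497 (mod 767)
766 = 512 + 128 + 64 + 32 + 16 + 8 + 4 + 2 in binary powers of 2.
So 6^766 ≡ 497 · 523 · 282 · 315 · 724 · 653 · 529 · 36 ≡ 641 (mod 767).
Since 641 ≠ 1, base 6 is a Fermat witness: 767 is composite.

641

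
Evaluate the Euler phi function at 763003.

729000

Factor: 763003 = 31 · 151 · 163.
φ(763003) = (31−1) · (151−1) · (163−1) = 30 · 150 · 162 = 729000.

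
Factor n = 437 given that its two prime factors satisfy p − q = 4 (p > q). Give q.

Since p = q + 4, we have 437 = q(q + 4), so q² + 4q − 437 = 0.
Discriminant: 4² + 4·437 = 16 + 1748 = 1764; √1764 = 42.
q = (−4 + 42)/2 = 19, and p = q + 4 = 23.
Check: 19 · 23 = 437.

19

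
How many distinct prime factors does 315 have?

315 = 3^2 · 35
35 = 5 · 7
315 = 3^2 · 5 · 7, which has 3 distinct prime factors.

3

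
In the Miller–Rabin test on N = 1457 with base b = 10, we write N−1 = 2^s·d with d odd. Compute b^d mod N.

785

1457 − 1 = 1456 = 2^4 · 91, so d = 91.
10^1 ≡ 10 (mod 1457)
10^2 ≡ 10^2 = 100 ≡ 100 (mod 1457)
10^4 ≡ 100^2 = 10000 ≡ 1258 (mod 1457)
10^8 ≡ 1258^2 = 1582564 ≡ 262 (mod 1457)
10^16 ≡ 262^2 = 68644 ≡ 165 (mod 1457)
10^32 ≡ 165^2 = 27225 ≡ 999 (mod 1457)
10^64 ≡ 999^2 = 998001 ≡ 1413 (mod 1457)
91 = 64 + 16 + 8 + 2 + 1 in binary powers of 2.
So 10^91 ≡ 1413 · 165 · 262 · 100 · 10 ≡ 785 (mod 1457).
Squaring chain: 785 → 1371 → 111 → 665; never reaches −1, so base 10 is a Miller–Rabin witness that 1457 is composite.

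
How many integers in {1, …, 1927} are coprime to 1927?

1840

Factor: 1927 = 41 · 47.
φ(1927) = (41−1) · (47−1) = 40 · 46 = 1840.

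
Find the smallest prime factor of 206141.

206141 is odd.
Digit sum 14, not divisible by 3.
Ends in 1: not divisible by 5.
7: 206141 = 7·29448 + 5
11: 206141 = 11·18740 + 1
13: 206141 = 13·15857

13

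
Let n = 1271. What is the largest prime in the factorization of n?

41

1271 = 31 · 41
41 is prime.
So 1271 = 31 · 41; the largest prime factor is 41.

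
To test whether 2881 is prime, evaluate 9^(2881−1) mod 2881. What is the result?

9^1 ≡ 9 (mod 2881)
9^2 ≡ 9^2 = 81 ≡ 81 (mod 2881)
9^4 ≡ 81^2 = 6561 ≡ 799 (mod 2881)
9^8 ≡ 799^2 = 638401 ≡ 1700 (mod 2881)
9^16 ≡ 1700^2 = 2890000 ≡ 357 (mod 2881)
9^32 ≡ 357^2 = 127449 ≡ 685 (mod 2881)
9^64 ≡ 685^2 = 469225 ≡ 2503 (mod 2881)
9^128 ≡ 2503^2 = 6265009 ≡ 1715 (mod 2881)
9^256 ≡ 1715^2 = 2941225 ≡ 2605 (mod 2881)
9^512 ≡ 2605^2 = 6786025 ≡ 1270 (mod 2881)
9^1024 ≡ 1270^2 = 1612900 ≡ 2421 (mod 2881)
9^2048 ≡ 2421^2 = 5861241 ≡ 1287 (mod 2881)
2880 = 2048 + 512 + 256 + 64 in binary powers of 2.
So 9^2880 ≡ 1287 · 1270 · 2605 · 2503 ≡ 1632 (mod 2881).
Since 1632 ≠ 1, base 9 is a Fermat witness: 2881 is composite.

1632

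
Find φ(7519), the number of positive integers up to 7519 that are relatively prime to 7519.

Factor: 7519 = 73 · 103.
φ(7519) = (73−1) · (103−1) = 72 · 102 = 7344.

7344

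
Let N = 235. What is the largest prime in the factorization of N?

47

235 = 5 · 47
47 is prime.
So 235 = 5 · 47; the largest prime factor is 47.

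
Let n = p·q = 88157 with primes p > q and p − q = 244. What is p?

443

Since p = q + 244, we have 88157 = q(q + 244), so q² + 244q − 88157 = 0.
Discriminant: 244² + 4·88157 = 59536 + 352628 = 412164; √412164 = 642.
q = (−244 + 642)/2 = 199, and p = q + 244 = 443.
Check: 199 · 443 = 88157.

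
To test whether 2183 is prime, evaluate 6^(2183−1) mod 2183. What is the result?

1553

6^1 ≡ 6 (mod 2183)
6^2 ≡ 6^2 = 36 ≡ 36 (mod 2183)
6^4 ≡ 36^2 = 1296 ≡ 1296 (mod 2183)
6^8 ≡ 1296^2 = 1679616 ≡ 889 (mod 2183)
6^16 ≡ 889^2 = 790321 ≡ 75 (mod 2183)
6^32 ≡ 75^2 = 5625 ≡ 1259 (mod 2183)
6^64 ≡ 1259^2 = 1585081 ≡ 223 (mod 2183)
6^128 ≡ 223^2 = 49729 ≡ 1703 (mod 2183)
6^256 ≡ 1703^2 = 2900209 ≡ 1185 (mod 2183)
6^512 ≡ 1185^2 = 1404225 ≡ 556 (mod 2183)
6^1024 ≡ 556^2 = 309136 ≡ 1333 (mod 2183)
6^2048 ≡ 1333^2 = 1776889 ≡ 2110 (mod 2183)
2182 = 2048 + 128 + 4 + 2 in binary powers of 2.
So 6^2182 ≡ 2110 · 1703 · 1296 · 36 ≡ 1553 (mod 2183).
Since 1553 ≠ 1, base 6 is a Fermat witness: 2183 is composite.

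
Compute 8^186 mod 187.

47

8^1 ≡ 8 (mod 187)
8^2 ≡ 8^2 = 64 ≡ 64 (mod 187)
8^4 ≡ 64^2 = 4096 ≡ 169 (mod 187)
8^8 ≡ 169^2 = 28561 ≡ 137 (mod 187)
8^16 ≡ 137^2 = 18769 ≡ 69 (mod 187)
8^32 ≡ 69^2 = 4761 ≡ 86 (mod 187)
8^64 ≡ 86^2 = 7396 ≡ 103 (mod 187)
8^128 ≡ 103^2 = 10609 ≡ 137 (mod 187)
186 = 128 + 32 + 16 + 8 + 2 in binary powers of 2.
So 8^186 ≡ 137 · 86 · 69 · 137 · 64 ≡ 47 (mod 187).
Since 47 ≠ 1, base 8 is a Fermat witness: 187 is composite.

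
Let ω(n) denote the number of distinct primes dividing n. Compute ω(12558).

12558 = 2 · 6279
6279 = 3 · 2093
2093 = 7 · 299
299 = 13 · 23
12558 = 2 · 3 · 7 · 13 · 23, which has 5 distinct prime factors.

5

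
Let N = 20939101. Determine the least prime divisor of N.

73

20939101 is odd.
Digit sum 25, not divisible by 3.
Ends in 1: not divisible by 5.
7: 20939101 = 7·2991300 + 1
11: 20939101 = 11·1903554 + 7
13: 20939101 = 13·1610700 + 1
17: 20939101 = 17·1231711 + 14
19: 20939101 = 19·1102057 + 18
23: 20939101 = 23·910395 + 16
29: 20939101 = 29·722037 + 28
31: 20939101 = 31·675454 + 27
37: 20939101 = 37·565921 + 24
41: 20939101 = 41·510709 + 32
43: 20939101 = 43·486955 + 36
47: 20939101 = 47·445512 + 37
53: 20939101 = 53·395077 + 20
59: 20939101 = 59·354900 + 1
61: 20939101 = 61·343263 + 58
67: 20939101 = 67·312523 + 60
71: 20939101 = 71·294916 + 65
73: 20939101 = 73·286837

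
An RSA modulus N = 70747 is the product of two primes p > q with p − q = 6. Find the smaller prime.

263

Since p = q + 6, we have 70747 = q(q + 6), so q² + 6q − 70747 = 0.
Discriminant: 6² + 4·70747 = 36 + 282988 = 283024; √283024 = 532.
q = (−6 + 532)/2 = 263, and p = q + 6 = 269.
Check: 263 · 269 = 70747.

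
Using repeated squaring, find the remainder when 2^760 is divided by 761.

1

2^1 ≡ 2 (mod 761)
2^2 ≡ 2^2 = 4 ≡ 4 (mod 761)
2^4 ≡ 4^2 = 16 ≡ 16 (mod 761)
2^8 ≡ 16^2 = 256 ≡ 256 (mod 761)
2^16 ≡ 256^2 = 65536 ≡ 90 (mod 761)
2^32 ≡ 90^2 = 8100 ≡ 490 (mod 761)
2^64 ≡ 490^2 = 240100 ≡ 385 (mod 761)
2^128 ≡ 385^2 = 148225 ≡ 591 (mod 761)
2^256 ≡ 591^2 = 349281 ≡ 743 (mod 761)
2^512 ≡ 743^2 = 552049 ≡ 324 (mod 761)
760 = 512 + 128 + 64 + 32 + 16 + 8 in binary powers of 2.
So 2^760 ≡ 324 · 591 · 385 · 490 · 90 · 256 ≡ 1 (mod 761).
Since the result is 1, base 2 gives no evidence that 761 is composite.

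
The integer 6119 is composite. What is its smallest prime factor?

29

6119 is odd.
Digit sum 17, not divisible by 3.
Ends in 9: not divisible by 5.
7: 6119 = 7·874 + 1
11: 6119 = 11·556 + 3
13: 6119 = 13·470 + 9
17: 6119 = 17·359 + 16
19: 6119 = 19·322 + 1
23: 6119 = 23·266 + 1
29: 6119 = 29·211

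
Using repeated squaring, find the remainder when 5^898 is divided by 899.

5^1 ≡ 5 (mod 899)
5^2 ≡ 5^2 = 25 ≡ 25 (mod 899)
5^4 ≡ 25^2 = 625 ≡ 625 (mod 899)
5^8 ≡ 625^2 = 390625 ≡ 459 (mod 899)
5^16 ≡ 459^2 = 210681 ≡ 315 (mod 899)
5^32 ≡ 315^2 = 99225 ≡ 335 (mod 899)
5^64 ≡ 335^2 = 112225 ≡ 749 (mod 899)
5^128 ≡ 749^2 = 561001 ≡ 25 (mod 899)
5^256 ≡ 25^2 = 625 ≡ 625 (mod 899)
5^512 ≡ 625^2 = 390625 ≡ 459 (mod 899)
898 = 512 + 256 + 128 + 2 in binary powers of 2.
So 5^898 ≡ 459 · 625 · 25 · 25 ≡ 315 (mod 899).
Since 315 ≠ 1, base 5 is a Fermat witness: 899 is composite.

315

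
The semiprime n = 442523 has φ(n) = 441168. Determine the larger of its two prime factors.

809

φ(n) = (p−1)(q−1) = n − (p+q) + 1, so p + q = 442523 − 441168 + 1 = 1356.
p and q are the roots of t² − 1356t + 442523 = 0.
Discriminant: 1356² − 4·442523 = 1838736 − 1770092 = 68644; √68644 = 262.
q = (1356 − 262)/2 = 547, p = (1356 + 262)/2 = 809.
Check: 547 · 809 = 442523.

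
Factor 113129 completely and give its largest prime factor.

113129 = 29 · 3901
3901 = 47 · 83
83 is prime.
So 113129 = 29 · 47 · 83; the largest prime factor is 83.

83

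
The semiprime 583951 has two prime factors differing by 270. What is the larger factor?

Since p = q + 270, we have 583951 = q(q + 270), so q² + 270q − 583951 = 0.
Discriminant: 270² + 4·583951 = 72900 + 2335804 = 2408704; √2408704 = 1552.
q = (−270 + 1552)/2 = 641, and p = q + 270 = 911.
Check: 641 · 911 = 583951.

911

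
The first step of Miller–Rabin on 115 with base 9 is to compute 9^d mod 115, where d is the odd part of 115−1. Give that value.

104

115 − 1 = 114 = 2^1 · 57, so d = 57.
9^1 ≡ 9 (mod 115)
9^2 ≡ 9^2 = 81 ≡ 81 (mod 115)
9^4 ≡ 81^2 = 6561 ≡ 6 (mod 115)
9^8 ≡ 6^2 = 36 ≡ 36 (mod 115)
9^16 ≡ 36^2 = 1296 ≡ 31 (mod 115)
9^32 ≡ 31^2 = 961 ≡ 41 (mod 115)
57 = 32 + 16 + 8 + 1 in binary powers of 2.
So 9^57 ≡ 41 · 31 · 36 · 9 ≡ 104 (mod 115).
Squaring chain: 104; never reaches −1, so base 9 is a Miller–Rabin witness that 115 is composite.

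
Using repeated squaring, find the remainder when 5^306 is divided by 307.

1

5^1 ≡ 5 (mod 307)
5^2 ≡ 5^2 = 25 ≡ 25 (mod 307)
5^4 ≡ 25^2 = 625 ≡ 11 (mod 307)
5^8 ≡ 11^2 = 121 ≡ 121 (mod 307)
5^16 ≡ 121^2 = 14641 ≡ 212 (mod 307)
5^32 ≡ 212^2 = 44944 ≡ 122 (mod 307)
5^64 ≡ 122^2 = 14884 ≡ 148 (mod 307)
5^128 ≡ 148^2 = 21904 ≡ 107 (mod 307)
5^256 ≡ 107^2 = 11449 ≡ 90 (mod 307)
306 = 256 + 32 + 16 + 2 in binary powers of 2.
So 5^306 ≡ 90 · 122 · 212 · 25 ≡ 1 (mod 307).
Since the result is 1, base 5 gives no evidence that 307 is composite.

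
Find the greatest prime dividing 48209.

48209 = 7 · 6887
6887 = 71 · 97
97 is prime.
So 48209 = 7 · 71 · 97; the largest prime factor is 97.

97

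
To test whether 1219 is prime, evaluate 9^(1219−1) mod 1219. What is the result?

289

9^1 ≡ 9 (mod 1219)
9^2 ≡ 9^2 = 81 ≡ 81 (mod 1219)
9^4 ≡ 81^2 = 6561 ≡ 466 (mod 1219)
9^8 ≡ 466^2 = 217156 ≡ 174 (mod 1219)
9^16 ≡ 174^2 = 30276 ≡ 1020 (mod 1219)
9^32 ≡ 1020^2 = 1040400 ≡ 593 (mod 1219)
9^64 ≡ 593^2 = 351649 ≡ 577 (mod 1219)
9^128 ≡ 577^2 = 332929 ≡ 142 (mod 1219)
9^256 ≡ 142^2 = 20164 ≡ 660 (mod 1219)
9^512 ≡ 660^2 = 435600 ≡ 417 (mod 1219)
9^1024 ≡ 417^2 = 173889 ≡ 791 (mod 1219)
1218 = 1024 + 128 + 64 + 2 in binary powers of 2.
So 9^1218 ≡ 791 · 142 · 577 · 81 ≡ 289 (mod 1219).
Since 289 ≠ 1, base 9 is a Fermat witness: 1219 is composite.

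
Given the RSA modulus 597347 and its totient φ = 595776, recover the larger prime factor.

929

φ(n) = (p−1)(q−1) = n − (p+q) + 1, so p + q = 597347 − 595776 + 1 = 1572.
p and q are the roots of t² − 1572t + 597347 = 0.
Discriminant: 1572² − 4·597347 = 2471184 − 2389388 = 81796; √81796 = 286.
q = (1572 − 286)/2 = 643, p = (1572 + 286)/2 = 929.
Check: 643 · 929 = 597347.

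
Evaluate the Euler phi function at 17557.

17280

Factor: 17557 = 97 · 181.
φ(17557) = (97−1) · (181−1) = 96 · 180 = 17280.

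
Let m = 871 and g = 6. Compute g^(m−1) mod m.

844

6^1 ≡ 6 (mod 871)
6^2 ≡ 6^2 = 36 ≡ 36 (mod 871)
6^4 ≡ 36^2 = 1296 ≡ 425 (mod 871)
6^8 ≡ 425^2 = 180625 ≡ 328 (mod 871)
6^16 ≡ 328^2 = 107584 ≡ 451 (mod 871)
6^32 ≡ 451^2 = 203401 ≡ 458 (mod 871)
6^64 ≡ 458^2 = 209764 ≡ 724 (mod 871)
6^128 ≡ 724^2 = 524176 ≡ 705 (mod 871)
6^256 ≡ 705^2 = 497025 ≡ 555 (mod 871)
6^512 ≡ 555^2 = 308025 ≡ 562 (mod 871)
870 = 512 + 256 + 64 + 32 + 4 + 2 in binary powers of 2.
So 6^870 ≡ 562 · 555 · 724 · 458 · 425 · 36 ≡ 844 (mod 871).
Since 844 ≠ 1, base 6 is a Fermat witness: 871 is composite.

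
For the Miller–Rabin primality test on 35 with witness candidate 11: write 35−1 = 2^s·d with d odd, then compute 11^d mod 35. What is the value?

16

35 − 1 = 34 = 2^1 · 17, so d = 17.
11^1 ≡ 11 (mod 35)
11^2 ≡ 11^2 = 121 ≡ 16 (mod 35)
11^4 ≡ 16^2 = 256 ≡ 11 (mod 35)
11^8 ≡ 11^2 = 121 ≡ 16 (mod 35)
11^16 ≡ 16^2 = 256 ≡ 11 (mod 35)
17 = 16 + 1 in binary powers of 2.
So 11^17 ≡ 11 · 11 ≡ 16 (mod 35).
Squaring chain: 16; never reaches −1, so base 11 is a Miller–Rabin witness that 35 is composite.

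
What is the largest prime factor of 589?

589 = 19 · 31
31 is prime.
So 589 = 19 · 31; the largest prime factor is 31.

31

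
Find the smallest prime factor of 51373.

51373 is odd.
Digit sum 19, not divisible by 3.
Ends in 3: not divisible by 5.
7: 51373 = 7·7339

7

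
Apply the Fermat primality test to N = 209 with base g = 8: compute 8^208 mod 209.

49

8^1 ≡ 8 (mod 209)
8^2 ≡ 8^2 = 64 ≡ 64 (mod 209)
8^4 ≡ 64^2 = 4096 ≡ 125 (mod 209)
8^8 ≡ 125^2 = 15625 ≡ 159 (mod 209)
8^16 ≡ 159^2 = 25281 ≡ 201 (mod 209)
8^32 ≡ 201^2 = 40401 ≡ 64 (mod 209)
8^64 ≡ 64^2 = 4096 ≡ 125 (mod 209)
8^128 ≡ 125^2 = 15625 ≡ 159 (mod 209)
208 = 128 + 64 + 16 in binary powers of 2.
So 8^208 ≡ 159 · 125 · 201 ≡ 49 (mod 209).
Since 49 ≠ 1, base 8 is a Fermat witness: 209 is composite.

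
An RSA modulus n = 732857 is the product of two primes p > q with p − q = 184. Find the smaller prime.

Since p = q + 184, we have 732857 = q(q + 184), so q² + 184q − 732857 = 0.
Discriminant: 184² + 4·732857 = 33856 + 2931428 = 2965284; √2965284 = 1722.
q = (−184 + 1722)/2 = 769, and p = q + 184 = 953.
Check: 769 · 953 = 732857.

769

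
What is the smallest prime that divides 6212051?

6212051 is odd.
Digit sum 17, not divisible by 3.
Ends in 1: not divisible by 5.
7: 6212051 = 7·887435 + 6
11: 6212051 = 11·564731 + 10
13: 6212051 = 13·477850 + 1
17: 6212051 = 17·365414 + 13
19: 6212051 = 19·326950 + 1
23: 6212051 = 23·270089 + 4
29: 6212051 = 29·214208 + 19
31: 6212051 = 31·200388 + 23
37: 6212051 = 37·167893 + 10
41: 6212051 = 41·151513 + 18
43: 6212051 = 43·144466 + 13
47: 6212051 = 47·132171 + 14
53: 6212051 = 53·117208 + 27
59: 6212051 = 59·105289

59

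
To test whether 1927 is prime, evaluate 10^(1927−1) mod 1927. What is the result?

10^1 ≡ 10 (mod 1927)
10^2 ≡ 10^2 = 100 ≡ 100 (mod 1927)
10^4 ≡ 100^2 = 10000 ≡ 365 (mod 1927)
10^8 ≡ 365^2 = 133225 ≡ 262 (mod 1927)
10^16 ≡ 262^2 = 68644 ≡ 1199 (mod 1927)
10^32 ≡ 1199^2 = 1437601 ≡ 59 (mod 1927)
10^64 ≡ 59^2 = 3481 ≡ 1554 (mod 1927)
10^128 ≡ 1554^2 = 2414916 ≡ 385 (mod 1927)
10^256 ≡ 385^2 = 148225 ≡ 1773 (mod 1927)
10^512 ≡ 1773^2 = 3143529 ≡ 592 (mod 1927)
10^1024 ≡ 592^2 = 350464 ≡ 1677 (mod 1927)
1926 = 1024 + 512 + 256 + 128 + 4 + 2 in binary powers of 2.
So 10^1926 ≡ 1677 · 592 · 1773 · 385 · 365 · 100 ≡ 1076 (mod 1927).
Since 1076 ≠ 1, base 10 is a Fermat witness: 1927 is composite.

1076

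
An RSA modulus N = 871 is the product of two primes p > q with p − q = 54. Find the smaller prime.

13

Since p = q + 54, we have 871 = q(q + 54), so q² + 54q − 871 = 0.
Discriminant: 54² + 4·871 = 2916 + 3484 = 6400; √6400 = 80.
q = (−54 + 80)/2 = 13, and p = q + 54 = 67.
Check: 13 · 67 = 871.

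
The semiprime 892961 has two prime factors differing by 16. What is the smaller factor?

937

Since p = q + 16, we have 892961 = q(q + 16), so q² + 16q − 892961 = 0.
Discriminant: 16² + 4·892961 = 256 + 3571844 = 3572100; √3572100 = 1890.
q = (−16 + 1890)/2 = 937, and p = q + 16 = 953.
Check: 937 · 953 = 892961.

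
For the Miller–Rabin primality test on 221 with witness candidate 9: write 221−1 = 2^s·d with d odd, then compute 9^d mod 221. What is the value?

87

221 − 1 = 220 = 2^2 · 55, so d = 55.
9^1 ≡ 9 (mod 221)
9^2 ≡ 9^2 = 81 ≡ 81 (mod 221)
9^4 ≡ 81^2 = 6561 ≡ 152 (mod 221)
9^8 ≡ 152^2 = 23104 ≡ 120 (mod 221)
9^16 ≡ 120^2 = 14400 ≡ 35 (mod 221)
9^32 ≡ 35^2 = 1225 ≡ 120 (mod 221)
55 = 32 + 16 + 4 + 2 + 1 in binary powers of 2.
So 9^55 ≡ 120 · 35 · 152 · 81 · 9 ≡ 87 (mod 221).
Squaring chain: 87 → 55; never reaches −1, so base 9 is a Miller–Rabin witness that 221 is composite.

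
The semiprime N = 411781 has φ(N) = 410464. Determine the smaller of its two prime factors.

φ(n) = (p−1)(q−1) = n − (p+q) + 1, so p + q = 411781 − 410464 + 1 = 1318.
p and q are the roots of t² − 1318t + 411781 = 0.
Discriminant: 1318² − 4·411781 = 1737124 − 1647124 = 90000; √90000 = 300.
q = (1318 − 300)/2 = 509, p = (1318 + 300)/2 = 809.
Check: 509 · 809 = 411781.

509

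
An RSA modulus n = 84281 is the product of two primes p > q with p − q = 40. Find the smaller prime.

271

Since p = q + 40, we have 84281 = q(q + 40), so q² + 40q − 84281 = 0.
Discriminant: 40² + 4·84281 = 1600 + 337124 = 338724; √338724 = 582.
q = (−40 + 582)/2 = 271, and p = q + 40 = 311.
Check: 271 · 311 = 84281.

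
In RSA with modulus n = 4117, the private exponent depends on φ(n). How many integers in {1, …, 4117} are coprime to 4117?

3916

Factor: 4117 = 23 · 179.
φ(4117) = (23−1) · (179−1) = 22 · 178 = 3916.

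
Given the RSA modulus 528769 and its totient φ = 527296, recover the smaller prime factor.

617

φ(n) = (p−1)(q−1) = n − (p+q) + 1, so p + q = 528769 − 527296 + 1 = 1474.
p and q are the roots of t² − 1474t + 528769 = 0.
Discriminant: 1474² − 4·528769 = 2172676 − 2115076 = 57600; √57600 = 240.
q = (1474 − 240)/2 = 617, p = (1474 + 240)/2 = 857.
Check: 617 · 857 = 528769.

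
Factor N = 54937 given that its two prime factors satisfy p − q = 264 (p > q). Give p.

401

Since p = q + 264, we have 54937 = q(q + 264), so q² + 264q − 54937 = 0.
Discriminant: 264² + 4·54937 = 69696 + 219748 = 289444; √289444 = 538.
q = (−264 + 538)/2 = 137, and p = q + 264 = 401.
Check: 137 · 401 = 54937.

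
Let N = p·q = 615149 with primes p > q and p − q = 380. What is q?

Since p = q + 380, we have 615149 = q(q + 380), so q² + 380q − 615149 = 0.
Discriminant: 380² + 4·615149 = 144400 + 2460596 = 2604996; √2604996 = 1614.
q = (−380 + 1614)/2 = 617, and p = q + 380 = 997.
Check: 617 · 997 = 615149.

617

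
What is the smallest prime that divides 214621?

11

214621 is odd.
Digit sum 16, not divisible by 3.
Ends in 1: not divisible by 5.
7: 214621 = 7·30660 + 1
11: 214621 = 11·19511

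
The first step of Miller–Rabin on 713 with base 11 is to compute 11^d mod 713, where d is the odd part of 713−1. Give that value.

172

713 − 1 = 712 = 2^3 · 89, so d = 89.
11^1 ≡ 11 (mod 713)
11^2 ≡ 11^2 = 121 ≡ 121 (mod 713)
11^4 ≡ 121^2 = 14641 ≡ 381 (mod 713)
11^8 ≡ 381^2 = 145161 ≡ 422 (mod 713)
11^16 ≡ 422^2 = 178084 ≡ 547 (mod 713)
11^32 ≡ 547^2 = 299209 ≡ 462 (mod 713)
11^64 ≡ 462^2 = 213444 ≡ 257 (mod 713)
89 = 64 + 16 + 8 + 1 in binary powers of 2.
So 11^89 ≡ 257 · 547 · 422 · 11 ≡ 172 (mod 713).
Squaring chain: 172 → 351 → 565; never reaches −1, so base 11 is a Miller–Rabin witness that 713 is composite.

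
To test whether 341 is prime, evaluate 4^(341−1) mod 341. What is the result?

4^1 ≡ 4 (mod 341)
4^2 ≡ 4^2 = 16 ≡ 16 (mod 341)
4^4 ≡ 16^2 = 256 ≡ 256 (mod 341)
4^8 ≡ 256^2 = 65536 ≡ 64 (mod 341)
4^16 ≡ 64^2 = 4096 ≡ 4 (mod 341)
4^32 ≡ 4^2 = 16 ≡ 16 (mod 341)
4^64 ≡ 16^2 = 256 ≡ 256 (mod 341)
4^128 ≡ 256^2 = 65536 ≡ 64 (mod 341)
4^256 ≡ 64^2 = 4096 ≡ 4 (mod 341)
340 = 256 + 64 + 16 + 4 in binary powers of 2.
So 4^340 ≡ 4 · 256 · 4 · 256 ≡ 1 (mod 341).
Since the result is 1, base 4 gives no evidence that 341 is composite.

1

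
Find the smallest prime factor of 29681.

29681 is odd.
Digit sum 26, not divisible by 3.
Ends in 1: not divisible by 5.
7: 29681 = 7·4240 + 1
11: 29681 = 11·2698 + 3
13: 29681 = 13·2283 + 2
17: 29681 = 17·1745 + 16
19: 29681 = 19·1562 + 3
23: 29681 = 23·1290 + 11
29: 29681 = 29·1023 + 14
31: 29681 = 31·957 + 14
37: 29681 = 37·802 + 7
41: 29681 = 41·723 + 38
43: 29681 = 43·690 + 11
47: 29681 = 47·631 + 24
53: 29681 = 53·560 + 1
59: 29681 = 59·503 + 4
61: 29681 = 61·486 + 35
67: 29681 = 67·443

67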